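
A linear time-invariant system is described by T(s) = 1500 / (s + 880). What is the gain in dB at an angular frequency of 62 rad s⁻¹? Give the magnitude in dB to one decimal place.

|j62 + 880| = √(62² + 880²) = 882.2
|T(j62)| = 1500 / 882.2 = 1.7003
20 log₁₀(1.7003) = 4.61 dB

4.6 dB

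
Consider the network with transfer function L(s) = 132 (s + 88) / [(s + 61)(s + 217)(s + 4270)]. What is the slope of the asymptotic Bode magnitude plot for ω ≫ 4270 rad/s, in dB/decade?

-40 dB/decade

With 1 zero and 3 poles, the high-frequency asymptotic slope is 20 × (1 − 3) = -40 dB/decade.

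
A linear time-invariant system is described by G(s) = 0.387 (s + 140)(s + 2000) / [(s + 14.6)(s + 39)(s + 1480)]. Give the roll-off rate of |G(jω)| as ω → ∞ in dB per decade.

-20 dB/decade

With 2 zeros and 3 poles, the high-frequency asymptotic slope is 20 × (2 − 3) = -20 dB/decade.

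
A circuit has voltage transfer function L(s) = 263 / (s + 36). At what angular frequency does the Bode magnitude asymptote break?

36 rad/s

The single real pole at s = −36 gives a corner at ω = 36 rad/s.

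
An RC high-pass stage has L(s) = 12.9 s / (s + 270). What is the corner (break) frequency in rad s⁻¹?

The single real pole at s = −270 gives a corner at ω = 270 rad s⁻¹.

270 rad s⁻¹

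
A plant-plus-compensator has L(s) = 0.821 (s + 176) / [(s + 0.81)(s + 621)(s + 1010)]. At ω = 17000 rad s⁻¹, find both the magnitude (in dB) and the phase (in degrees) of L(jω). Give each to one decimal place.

|L| = -171.0 dB, ∠L = -175.1°

|j17000 + 176| = √(17000² + 176²) = 1.7e+04
|j17000 + 0.81| = √(17000² + 0.81²) = 1.7e+04
|j17000 + 621| = √(17000² + 621²) = 1.701e+04
|j17000 + 1010| = √(17000² + 1010²) = 1.703e+04
|L(j17000)| = 0.821 × 1.7e+04 / (1.7e+04 × 1.701e+04 × 1.703e+04) = 2.8341e-09
20 log₁₀(2.8341e-09) = -170.95 dB
∠(j17000 + 176) = arctan(17000/176) = 89.41°
∠(j17000 + 0.81) = arctan(17000/0.81) = 90.00°
∠(j17000 + 621) = arctan(17000/621) = 87.91°
∠(j17000 + 1010) = arctan(17000/1010) = 86.60°
∠L(j17000) = 89.41° − (90.00° + 87.91° + 86.60°) = -175.10°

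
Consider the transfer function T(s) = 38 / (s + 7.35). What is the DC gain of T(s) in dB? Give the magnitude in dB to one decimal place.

14.3 dB

T(0) = 38 / 7.35 = 5.1701
20 log₁₀(5.1701) = 14.27 dB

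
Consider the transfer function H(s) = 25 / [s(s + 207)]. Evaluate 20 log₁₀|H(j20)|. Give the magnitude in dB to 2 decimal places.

|j20 + 207| = √(20² + 207²) = 208
|j20| = 20
|H(j20)| = 25 / (208 × 20) = 0.0060107
20 log₁₀(0.0060107) = -44.422 dB

-44.42 dB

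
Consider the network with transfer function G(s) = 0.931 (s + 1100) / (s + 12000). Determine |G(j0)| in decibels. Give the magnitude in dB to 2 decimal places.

G(0) = 0.931 × 1100 / 12000 = 0.085342
20 log₁₀(0.085342) = -21.377 dB

-21.38 dB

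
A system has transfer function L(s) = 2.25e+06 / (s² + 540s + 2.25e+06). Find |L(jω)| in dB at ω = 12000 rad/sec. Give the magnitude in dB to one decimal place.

|(j12000)² + 540(j12000) + 2.25e+06| = |-1.4175e+08 + j6.48e+06| = 1.419e+08
|L(j12000)| = 2.25e+06 / 1.419e+08 = 0.015856
20 log₁₀(0.015856) = -36.00 dB

-36.0 dB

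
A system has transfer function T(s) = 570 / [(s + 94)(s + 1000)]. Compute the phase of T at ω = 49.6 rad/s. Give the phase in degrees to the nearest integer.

∠(j49.6 + 94) = arctan(49.6/94) = 27.82°
∠(j49.6 + 1000) = arctan(49.6/1000) = 2.84°
∠T(j49.6) = − (27.82° + 2.84°) = -30.66°

-31°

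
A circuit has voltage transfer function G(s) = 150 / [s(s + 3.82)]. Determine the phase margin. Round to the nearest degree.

18 deg

Gain crossover: |G(jω)| = 1 at ω ≈ 12 rad s⁻¹.
∠G(j12) = −90° − arctan(12/3.82) ≈ -162.28°
PM = 180° + (-162.28°) = 17.72°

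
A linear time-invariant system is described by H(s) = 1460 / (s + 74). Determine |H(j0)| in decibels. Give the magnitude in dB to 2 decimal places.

H(0) = 1460 / 74 = 19.73
20 log₁₀(19.73) = 25.902 dB

25.90 dB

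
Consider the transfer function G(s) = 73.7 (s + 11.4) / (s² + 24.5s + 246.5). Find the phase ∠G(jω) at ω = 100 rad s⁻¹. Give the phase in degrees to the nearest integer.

-82 deg

∠(j100 + 11.4) = arctan(100/11.4) = 83.50°
∠[(j100)² + 24.5(j100) + 246.5] = ∠[-9753.5 + j2450] = 165.90°
∠G(j100) = 83.50° − 165.90° = -82.40°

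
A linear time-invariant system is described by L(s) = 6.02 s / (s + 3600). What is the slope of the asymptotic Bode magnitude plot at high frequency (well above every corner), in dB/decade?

0 dB/decade

With 1 zero and 1 pole, the high-frequency asymptotic slope is 20 × (1 − 1) = 0 dB/decade.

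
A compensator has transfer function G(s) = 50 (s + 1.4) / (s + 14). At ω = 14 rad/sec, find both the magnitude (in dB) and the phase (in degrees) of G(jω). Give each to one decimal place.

|j14 + 1.4| = √(14² + 1.4²) = 14.07
|j14 + 14| = √(14² + 14²) = 19.8
|G(j14)| = 50 × 14.07 / 19.8 = 35.532
20 log₁₀(35.532) = 31.01 dB
∠(j14 + 1.4) = arctan(14/1.4) = 84.29°
∠(j14 + 14) = arctan(14/14) = 45.00°
∠G(j14) = 84.29° − 45.00° = 39.29°

|G| = 31.0 dB, ∠G = 39.3 deg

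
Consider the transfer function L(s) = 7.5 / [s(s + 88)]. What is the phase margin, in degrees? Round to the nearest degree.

90 deg

Gain crossover: |L(jω)| = 1 at ω ≈ 0.0852 rad/sec.
∠L(j0.0852) = −90° − arctan(0.0852/88) ≈ -90.06°
PM = 180° + (-90.06°) = 89.94°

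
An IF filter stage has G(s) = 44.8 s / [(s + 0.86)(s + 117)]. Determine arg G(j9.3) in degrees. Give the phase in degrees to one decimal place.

∠(j9.3) = 90.00°
∠(j9.3 + 0.86) = arctan(9.3/0.86) = 84.72°
∠(j9.3 + 117) = arctan(9.3/117) = 4.54°
∠G(j9.3) = 90.00° − (84.72° + 4.54°) = 0.74°

0.7°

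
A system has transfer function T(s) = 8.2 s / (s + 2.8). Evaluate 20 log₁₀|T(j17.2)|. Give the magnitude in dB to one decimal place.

|j17.2| = 17.2
|j17.2 + 2.8| = √(17.2² + 2.8²) = 17.43
|T(j17.2)| = 8.2 × 17.2 / 17.43 = 8.0935
20 log₁₀(8.0935) = 18.16 dB

18.2 dB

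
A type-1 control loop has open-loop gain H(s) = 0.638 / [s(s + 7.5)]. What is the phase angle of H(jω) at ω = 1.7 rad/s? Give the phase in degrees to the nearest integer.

∠(j1.7 + 7.5) = arctan(1.7/7.5) = 12.77°
∠(j1.7) = 90.00°
∠H(j1.7) = − (12.77° + 90.00°) = -102.77°

-103°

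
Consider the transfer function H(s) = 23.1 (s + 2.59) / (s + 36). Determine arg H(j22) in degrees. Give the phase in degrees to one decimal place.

∠(j22 + 2.59) = arctan(22/2.59) = 83.29°
∠(j22 + 36) = arctan(22/36) = 31.43°
∠H(j22) = 83.29° − 31.43° = 51.86°

51.9°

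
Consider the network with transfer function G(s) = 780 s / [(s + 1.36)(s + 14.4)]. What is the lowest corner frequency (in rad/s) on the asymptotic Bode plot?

Break frequencies occur at each pole and zero magnitude: 1.36 rad/s, 14.4 rad/s.
The lowest is 1.36 rad/s.

1.36 rad/s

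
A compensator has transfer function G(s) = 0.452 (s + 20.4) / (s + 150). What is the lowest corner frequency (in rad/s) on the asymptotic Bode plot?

20.4 rad/s

Break frequencies occur at each pole and zero magnitude: 20.4 rad/s, 150 rad/s.
The lowest is 20.4 rad/s.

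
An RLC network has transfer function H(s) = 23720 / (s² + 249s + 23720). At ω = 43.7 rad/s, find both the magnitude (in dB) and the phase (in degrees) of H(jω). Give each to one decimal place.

|H| = -0.2 dB, ∠H = -26.5°

|(j43.7)² + 249(j43.7) + 23720| = |21810 + j10881| = 2.437e+04
|H(j43.7)| = 23720 / 2.437e+04 = 0.97317
20 log₁₀(0.97317) = -0.24 dB
∠[(j43.7)² + 249(j43.7) + 23720] = ∠[21810 + j10881] = 26.51°
∠H(j43.7) = −26.51° = -26.51°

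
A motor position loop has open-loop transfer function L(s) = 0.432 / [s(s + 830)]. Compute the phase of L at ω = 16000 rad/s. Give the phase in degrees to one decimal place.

-177.0°

∠(j16000 + 830) = arctan(16000/830) = 87.03°
∠(j16000) = 90.00°
∠L(j16000) = − (87.03° + 90.00°) = -177.03°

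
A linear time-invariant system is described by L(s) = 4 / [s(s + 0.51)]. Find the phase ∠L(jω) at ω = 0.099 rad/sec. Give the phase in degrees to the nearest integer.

-101°

∠(j0.099 + 0.51) = arctan(0.099/0.51) = 10.99°
∠(j0.099) = 90.00°
∠L(j0.099) = − (10.99° + 90.00°) = -100.99°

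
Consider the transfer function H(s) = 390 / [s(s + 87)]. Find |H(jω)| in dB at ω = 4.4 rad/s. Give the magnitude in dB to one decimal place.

0.2 dB

|j4.4 + 87| = √(4.4² + 87²) = 87.11
|j4.4| = 4.4
|H(j4.4)| = 390 / (87.11 × 4.4) = 1.0175
20 log₁₀(1.0175) = 0.15 dB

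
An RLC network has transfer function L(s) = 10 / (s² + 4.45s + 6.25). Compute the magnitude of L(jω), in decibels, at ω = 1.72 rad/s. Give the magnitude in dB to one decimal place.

|(j1.72)² + 4.45(j1.72) + 6.25| = |3.2916 + j7.654| = 8.332
|L(j1.72)| = 10 / 8.332 = 1.2002
20 log₁₀(1.2002) = 1.59 dB

1.6 dB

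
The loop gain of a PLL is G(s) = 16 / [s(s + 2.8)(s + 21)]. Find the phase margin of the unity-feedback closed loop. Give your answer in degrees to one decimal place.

83.7°

Gain crossover: |G(jω)| = 1 at ω ≈ 0.271 rad/s.
∠G(j0.271) = −90° − arctan(0.271/2.8) − arctan(0.271/21) ≈ -96.26°
PM = 180° + (-96.26°) = 83.74°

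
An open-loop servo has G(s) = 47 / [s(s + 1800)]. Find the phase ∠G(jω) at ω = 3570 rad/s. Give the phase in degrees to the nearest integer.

∠(j3570 + 1800) = arctan(3570/1800) = 63.24°
∠(j3570) = 90.00°
∠G(j3570) = − (63.24° + 90.00°) = -153.24°

-153 deg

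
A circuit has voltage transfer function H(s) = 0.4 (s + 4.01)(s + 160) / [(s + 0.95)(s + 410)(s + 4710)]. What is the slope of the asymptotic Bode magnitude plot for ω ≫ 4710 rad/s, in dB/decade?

-20 dB/decade

With 2 zeros and 3 poles, the high-frequency asymptotic slope is 20 × (2 − 3) = -20 dB/decade.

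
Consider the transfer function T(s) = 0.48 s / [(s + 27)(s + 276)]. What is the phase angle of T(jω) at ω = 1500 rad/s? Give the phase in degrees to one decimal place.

-78.5°

∠(j1500) = 90.00°
∠(j1500 + 27) = arctan(1500/27) = 88.97°
∠(j1500 + 276) = arctan(1500/276) = 79.57°
∠T(j1500) = 90.00° − (88.97° + 79.57°) = -78.54°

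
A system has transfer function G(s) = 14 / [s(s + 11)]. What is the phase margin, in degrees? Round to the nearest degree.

Gain crossover: |G(jω)| = 1 at ω ≈ 1.26 rad/s.
∠G(j1.26) = −90° − arctan(1.26/11) ≈ -96.56°
PM = 180° + (-96.56°) = 83.44°

83°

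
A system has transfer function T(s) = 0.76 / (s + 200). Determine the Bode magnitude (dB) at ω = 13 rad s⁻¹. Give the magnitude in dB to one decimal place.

|j13 + 200| = √(13² + 200²) = 200.4
|T(j13)| = 0.76 / 200.4 = 0.003792
20 log₁₀(0.003792) = -48.42 dB

-48.4 dB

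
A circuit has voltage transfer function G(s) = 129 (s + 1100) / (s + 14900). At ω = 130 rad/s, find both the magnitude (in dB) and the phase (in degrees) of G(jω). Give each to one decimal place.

|j130 + 1100| = √(130² + 1100²) = 1108
|j130 + 14900| = √(130² + 14900²) = 1.49e+04
|G(j130)| = 129 × 1108 / 1.49e+04 = 9.5894
20 log₁₀(9.5894) = 19.64 dB
∠(j130 + 1100) = arctan(130/1100) = 6.74°
∠(j130 + 14900) = arctan(130/14900) = 0.50°
∠G(j130) = 6.74° − 0.50° = 6.24°

|G| = 19.6 dB, ∠G = 6.2°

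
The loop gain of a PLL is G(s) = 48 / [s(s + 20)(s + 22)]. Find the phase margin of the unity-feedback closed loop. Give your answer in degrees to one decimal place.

89.4°

Gain crossover: |G(jω)| = 1 at ω ≈ 0.109 rad/s.
∠G(j0.109) = −90° − arctan(0.109/20) − arctan(0.109/22) ≈ -90.60°
PM = 180° + (-90.60°) = 89.40°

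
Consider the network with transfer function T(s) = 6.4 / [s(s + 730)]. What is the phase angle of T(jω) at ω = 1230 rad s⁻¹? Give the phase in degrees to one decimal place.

∠(j1230 + 730) = arctan(1230/730) = 59.31°
∠(j1230) = 90.00°
∠T(j1230) = − (59.31° + 90.00°) = -149.31°

-149.3°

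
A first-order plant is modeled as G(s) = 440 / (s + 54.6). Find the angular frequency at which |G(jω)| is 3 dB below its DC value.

For a single-pole low-pass, the −3 dB point is at the pole: ω = 54.6 rad/sec.

54.6 rad/sec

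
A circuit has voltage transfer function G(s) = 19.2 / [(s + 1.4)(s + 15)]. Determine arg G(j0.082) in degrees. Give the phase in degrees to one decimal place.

-3.7°

∠(j0.082 + 1.4) = arctan(0.082/1.4) = 3.35°
∠(j0.082 + 15) = arctan(0.082/15) = 0.31°
∠G(j0.082) = − (3.35° + 0.31°) = -3.67°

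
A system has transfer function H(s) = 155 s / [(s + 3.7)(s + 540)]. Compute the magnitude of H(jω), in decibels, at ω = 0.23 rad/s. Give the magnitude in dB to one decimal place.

|j0.23| = 0.23
|j0.23 + 3.7| = √(0.23² + 3.7²) = 3.707
|j0.23 + 540| = √(0.23² + 540²) = 540
|H(j0.23)| = 155 × 0.23 / (3.707 × 540) = 0.017808
20 log₁₀(0.017808) = -34.99 dB

-35.0 dB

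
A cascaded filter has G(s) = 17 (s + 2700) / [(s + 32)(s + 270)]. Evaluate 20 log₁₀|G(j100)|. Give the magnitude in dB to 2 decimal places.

3.63 dB

|j100 + 2700| = √(100² + 2700²) = 2702
|j100 + 32| = √(100² + 32²) = 105
|j100 + 270| = √(100² + 270²) = 287.9
|G(j100)| = 17 × 2702 / (105 × 287.9) = 1.5194
20 log₁₀(1.5194) = 3.633 dB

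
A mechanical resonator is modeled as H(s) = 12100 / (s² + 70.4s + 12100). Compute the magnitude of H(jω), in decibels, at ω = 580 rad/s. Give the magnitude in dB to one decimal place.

-28.6 dB

|(j580)² + 70.4(j580) + 12100| = |-3.243e+05 + j40832| = 3.269e+05
|H(j580)| = 12100 / 3.269e+05 = 0.037019
20 log₁₀(0.037019) = -28.63 dB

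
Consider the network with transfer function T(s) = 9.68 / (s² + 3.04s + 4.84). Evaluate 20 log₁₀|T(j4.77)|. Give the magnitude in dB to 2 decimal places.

-7.53 dB

|(j4.77)² + 3.04(j4.77) + 4.84| = |-17.913 + j14.501| = 23.05
|T(j4.77)| = 9.68 / 23.05 = 0.42002
20 log₁₀(0.42002) = -7.535 dB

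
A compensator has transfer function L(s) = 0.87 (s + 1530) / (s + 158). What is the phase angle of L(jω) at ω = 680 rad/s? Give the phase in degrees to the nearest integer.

-53°

∠(j680 + 1530) = arctan(680/1530) = 23.96°
∠(j680 + 158) = arctan(680/158) = 76.92°
∠L(j680) = 23.96° − 76.92° = -52.96°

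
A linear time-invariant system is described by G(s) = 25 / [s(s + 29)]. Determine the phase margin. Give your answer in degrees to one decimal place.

88.3°

Gain crossover: |G(jω)| = 1 at ω ≈ 0.862 rad/s.
∠G(j0.862) = −90° − arctan(0.862/29) ≈ -91.70°
PM = 180° + (-91.70°) = 88.30°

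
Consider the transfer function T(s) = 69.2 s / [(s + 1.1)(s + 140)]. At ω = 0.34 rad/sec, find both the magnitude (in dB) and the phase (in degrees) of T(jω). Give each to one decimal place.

|j0.34| = 0.34
|j0.34 + 1.1| = √(0.34² + 1.1²) = 1.151
|j0.34 + 140| = √(0.34² + 140²) = 140
|T(j0.34)| = 69.2 × 0.34 / (1.151 × 140) = 0.14597
20 log₁₀(0.14597) = -16.72 dB
∠(j0.34) = 90.00°
∠(j0.34 + 1.1) = arctan(0.34/1.1) = 17.18°
∠(j0.34 + 140) = arctan(0.34/140) = 0.14°
∠T(j0.34) = 90.00° − (17.18° + 0.14°) = 72.68°

|T| = -16.7 dB, ∠T = 72.7°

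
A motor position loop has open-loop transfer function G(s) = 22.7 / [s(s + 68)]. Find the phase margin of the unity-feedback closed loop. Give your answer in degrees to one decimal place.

89.7°

Gain crossover: |G(jω)| = 1 at ω ≈ 0.334 rad s⁻¹.
∠G(j0.334) = −90° − arctan(0.334/68) ≈ -90.28°
PM = 180° + (-90.28°) = 89.72°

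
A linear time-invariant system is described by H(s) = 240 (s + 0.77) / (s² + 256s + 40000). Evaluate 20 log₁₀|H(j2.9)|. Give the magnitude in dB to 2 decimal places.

|j2.9 + 0.77| = √(2.9² + 0.77²) = 3
|(j2.9)² + 256(j2.9) + 40000| = |39992 + j742.4| = 4e+04
|H(j2.9)| = 240 × 3 / 4e+04 = 0.018004
20 log₁₀(0.018004) = -34.893 dB

-34.89 dB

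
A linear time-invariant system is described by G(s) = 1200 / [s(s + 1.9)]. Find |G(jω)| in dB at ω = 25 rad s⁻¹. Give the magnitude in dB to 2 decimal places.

5.64 dB

|j25 + 1.9| = √(25² + 1.9²) = 25.07
|j25| = 25
|G(j25)| = 1200 / (25.07 × 25) = 1.9145
20 log₁₀(1.9145) = 5.641 dB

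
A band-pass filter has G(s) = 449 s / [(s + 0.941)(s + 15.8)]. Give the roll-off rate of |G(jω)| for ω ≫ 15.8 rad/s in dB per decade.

With 1 zero and 2 poles, the high-frequency asymptotic slope is 20 × (1 − 2) = -20 dB/decade.

-20 dB/decade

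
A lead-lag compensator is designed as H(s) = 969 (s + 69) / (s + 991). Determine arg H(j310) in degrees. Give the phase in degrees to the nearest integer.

∠(j310 + 69) = arctan(310/69) = 77.45°
∠(j310 + 991) = arctan(310/991) = 17.37°
∠H(j310) = 77.45° − 17.37° = 60.08°

60°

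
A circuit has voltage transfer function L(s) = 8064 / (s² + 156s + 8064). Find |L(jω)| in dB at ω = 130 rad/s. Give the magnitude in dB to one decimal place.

|(j130)² + 156(j130) + 8064| = |-8836 + j20280| = 2.212e+04
|L(j130)| = 8064 / 2.212e+04 = 0.36454
20 log₁₀(0.36454) = -8.77 dB

-8.8 dB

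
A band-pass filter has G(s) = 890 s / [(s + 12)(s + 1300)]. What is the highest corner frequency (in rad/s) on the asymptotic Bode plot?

1300 rad/s

Break frequencies occur at each pole and zero magnitude: 12 rad/s, 1300 rad/s.
The highest is 1300 rad/s.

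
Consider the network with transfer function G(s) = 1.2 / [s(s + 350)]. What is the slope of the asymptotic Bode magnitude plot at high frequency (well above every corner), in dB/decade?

With 0 zeros and 2 poles, the high-frequency asymptotic slope is 20 × (0 − 2) = -40 dB/decade.

-40 dB/decade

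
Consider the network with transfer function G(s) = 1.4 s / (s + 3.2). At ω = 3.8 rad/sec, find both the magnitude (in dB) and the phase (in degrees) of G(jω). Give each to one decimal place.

|j3.8| = 3.8
|j3.8 + 3.2| = √(3.8² + 3.2²) = 4.968
|G(j3.8)| = 1.4 × 3.8 / 4.968 = 1.0709
20 log₁₀(1.0709) = 0.59 dB
∠(j3.8) = 90.00°
∠(j3.8 + 3.2) = arctan(3.8/3.2) = 49.90°
∠G(j3.8) = 90.00° − 49.90° = 40.10°

|G| = 0.6 dB, ∠G = 40.1 deg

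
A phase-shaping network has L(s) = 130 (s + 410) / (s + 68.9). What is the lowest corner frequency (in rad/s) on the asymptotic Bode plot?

Break frequencies occur at each pole and zero magnitude: 68.9 rad/s, 410 rad/s.
The lowest is 68.9 rad/s.

68.9 rad/s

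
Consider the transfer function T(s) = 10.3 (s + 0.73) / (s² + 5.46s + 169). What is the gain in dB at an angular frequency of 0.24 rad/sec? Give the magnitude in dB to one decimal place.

|j0.24 + 0.73| = √(0.24² + 0.73²) = 0.7684
|(j0.24)² + 5.46(j0.24) + 169| = |168.94 + j1.3104| = 168.9
|T(j0.24)| = 10.3 × 0.7684 / 168.9 = 0.046848
20 log₁₀(0.046848) = -26.59 dB

-26.6 dB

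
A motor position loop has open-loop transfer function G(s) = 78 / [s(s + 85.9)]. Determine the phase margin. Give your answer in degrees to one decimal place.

89.4°

Gain crossover: |G(jω)| = 1 at ω ≈ 0.908 rad/s.
∠G(j0.908) = −90° − arctan(0.908/85.9) ≈ -90.61°
PM = 180° + (-90.61°) = 89.39°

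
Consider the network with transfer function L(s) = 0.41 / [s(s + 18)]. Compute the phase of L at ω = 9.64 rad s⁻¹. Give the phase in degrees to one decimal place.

∠(j9.64 + 18) = arctan(9.64/18) = 28.17°
∠(j9.64) = 90.00°
∠L(j9.64) = − (28.17° + 90.00°) = -118.17°

-118.2°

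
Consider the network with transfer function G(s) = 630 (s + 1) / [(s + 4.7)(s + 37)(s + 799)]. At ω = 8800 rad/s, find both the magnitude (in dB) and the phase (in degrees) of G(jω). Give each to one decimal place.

|j8800 + 1| = √(8800² + 1²) = 8800
|j8800 + 4.7| = √(8800² + 4.7²) = 8800
|j8800 + 37| = √(8800² + 37²) = 8800
|j8800 + 799| = √(8800² + 799²) = 8836
|G(j8800)| = 630 × 8800 / (8800 × 8800 × 8836) = 8.1019e-06
20 log₁₀(8.1019e-06) = -101.83 dB
∠(j8800 + 1) = arctan(8800/1) = 89.99°
∠(j8800 + 4.7) = arctan(8800/4.7) = 89.97°
∠(j8800 + 37) = arctan(8800/37) = 89.76°
∠(j8800 + 799) = arctan(8800/799) = 84.81°
∠G(j8800) = 89.99° − (89.97° + 89.76° + 84.81°) = -174.55°

|G| = -101.8 dB, ∠G = -174.5°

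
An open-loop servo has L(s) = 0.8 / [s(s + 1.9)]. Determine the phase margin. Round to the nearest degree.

78°

Gain crossover: |L(jω)| = 1 at ω ≈ 0.412 rad s⁻¹.
∠L(j0.412) = −90° − arctan(0.412/1.9) ≈ -102.22°
PM = 180° + (-102.22°) = 77.78°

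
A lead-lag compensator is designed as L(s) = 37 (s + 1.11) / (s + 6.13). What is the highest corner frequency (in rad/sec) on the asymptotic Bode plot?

Break frequencies occur at each pole and zero magnitude: 1.11 rad/sec, 6.13 rad/sec.
The highest is 6.13 rad/sec.

6.13 rad/sec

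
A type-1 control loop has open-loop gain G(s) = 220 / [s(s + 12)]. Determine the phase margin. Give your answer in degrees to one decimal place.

43.5°

Gain crossover: |G(jω)| = 1 at ω ≈ 12.6 rad/s.
∠G(j12.6) = −90° − arctan(12.6/12) ≈ -136.46°
PM = 180° + (-136.46°) = 43.54°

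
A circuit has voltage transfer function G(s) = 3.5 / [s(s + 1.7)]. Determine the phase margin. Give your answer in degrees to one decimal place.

48.0°

Gain crossover: |G(jω)| = 1 at ω ≈ 1.53 rad/sec.
∠G(j1.53) = −90° − arctan(1.53/1.7) ≈ -131.99°
PM = 180° + (-131.99°) = 48.01°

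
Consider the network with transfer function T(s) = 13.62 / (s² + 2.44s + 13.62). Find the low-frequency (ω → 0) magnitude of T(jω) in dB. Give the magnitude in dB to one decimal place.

T(0) = 13.62 / 13.62 = 1
20 log₁₀(1) = 0.00 dB

0.0 dB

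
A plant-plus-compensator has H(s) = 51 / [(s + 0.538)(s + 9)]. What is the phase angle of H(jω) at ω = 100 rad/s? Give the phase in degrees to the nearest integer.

-175 deg

∠(j100 + 0.538) = arctan(100/0.538) = 89.69°
∠(j100 + 9) = arctan(100/9) = 84.86°
∠H(j100) = − (89.69° + 84.86°) = -174.55°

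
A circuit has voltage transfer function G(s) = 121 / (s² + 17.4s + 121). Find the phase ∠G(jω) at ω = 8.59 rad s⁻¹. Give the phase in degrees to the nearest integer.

-72 deg

∠[(j8.59)² + 17.4(j8.59) + 121] = ∠[47.212 + j149.47] = 72.47°
∠G(j8.59) = −72.47° = -72.47°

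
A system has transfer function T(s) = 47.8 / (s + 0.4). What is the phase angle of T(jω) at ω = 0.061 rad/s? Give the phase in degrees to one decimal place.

-8.7 deg

∠(j0.061 + 0.4) = arctan(0.061/0.4) = 8.67°
∠T(j0.061) = −8.67° = -8.67°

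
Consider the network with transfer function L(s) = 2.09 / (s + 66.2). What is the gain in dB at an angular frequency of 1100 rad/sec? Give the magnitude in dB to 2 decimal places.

-54.44 dB

|j1100 + 66.2| = √(1100² + 66.2²) = 1102
|L(j1100)| = 2.09 / 1102 = 0.0018966
20 log₁₀(0.0018966) = -54.441 dB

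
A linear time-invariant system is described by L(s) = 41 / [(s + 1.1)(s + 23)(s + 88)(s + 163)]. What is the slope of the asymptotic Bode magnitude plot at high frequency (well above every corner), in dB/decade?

With 0 zeros and 4 poles, the high-frequency asymptotic slope is 20 × (0 − 4) = -80 dB/decade.

-80 dB/decade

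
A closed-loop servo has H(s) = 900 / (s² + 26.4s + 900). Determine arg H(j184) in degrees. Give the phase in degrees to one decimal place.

∠[(j184)² + 26.4(j184) + 900] = ∠[-32956 + j4857.6] = 171.62°
∠H(j184) = −171.62° = -171.62°

-171.6°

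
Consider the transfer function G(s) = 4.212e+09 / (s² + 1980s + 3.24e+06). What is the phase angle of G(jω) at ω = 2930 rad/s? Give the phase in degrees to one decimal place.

-132.7 deg

∠[(j2930)² + 1980(j2930) + 3.24e+06] = ∠[-5.3449e+06 + j5.8014e+06] = 132.65°
∠G(j2930) = −132.65° = -132.65°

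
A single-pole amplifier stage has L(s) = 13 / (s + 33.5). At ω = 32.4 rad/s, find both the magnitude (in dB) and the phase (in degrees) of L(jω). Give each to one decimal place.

|j32.4 + 33.5| = √(32.4² + 33.5²) = 46.6
|L(j32.4)| = 13 / 46.6 = 0.27894
20 log₁₀(0.27894) = -11.09 dB
∠(j32.4 + 33.5) = arctan(32.4/33.5) = 44.04°
∠L(j32.4) = −44.04° = -44.04°

|L| = -11.1 dB, ∠L = -44.0 deg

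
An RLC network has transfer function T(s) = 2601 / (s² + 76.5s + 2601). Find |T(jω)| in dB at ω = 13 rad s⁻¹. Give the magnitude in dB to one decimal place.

-0.1 dB

|(j13)² + 76.5(j13) + 2601| = |2432 + j994.5| = 2627
|T(j13)| = 2601 / 2627 = 0.98992
20 log₁₀(0.98992) = -0.09 dB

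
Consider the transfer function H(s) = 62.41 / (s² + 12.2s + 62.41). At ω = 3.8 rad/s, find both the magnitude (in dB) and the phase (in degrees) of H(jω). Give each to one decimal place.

|H| = -0.6 dB, ∠H = -44.0°

|(j3.8)² + 12.2(j3.8) + 62.41| = |47.97 + j46.36| = 66.71
|H(j3.8)| = 62.41 / 66.71 = 0.93553
20 log₁₀(0.93553) = -0.58 dB
∠[(j3.8)² + 12.2(j3.8) + 62.41] = ∠[47.97 + j46.36] = 44.02°
∠H(j3.8) = −44.02° = -44.02°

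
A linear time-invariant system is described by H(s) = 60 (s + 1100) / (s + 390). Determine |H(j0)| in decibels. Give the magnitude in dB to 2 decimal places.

H(0) = 60 × 1100 / 390 = 169.23
20 log₁₀(169.23) = 44.570 dB

44.57 dB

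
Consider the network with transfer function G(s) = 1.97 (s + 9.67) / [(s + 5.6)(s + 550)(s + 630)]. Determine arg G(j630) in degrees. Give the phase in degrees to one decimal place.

∠(j630 + 9.67) = arctan(630/9.67) = 89.12°
∠(j630 + 5.6) = arctan(630/5.6) = 89.49°
∠(j630 + 550) = arctan(630/550) = 48.88°
∠(j630 + 630) = arctan(630/630) = 45.00°
∠G(j630) = 89.12° − (89.49° + 48.88° + 45.00°) = -94.25°

-94.2 deg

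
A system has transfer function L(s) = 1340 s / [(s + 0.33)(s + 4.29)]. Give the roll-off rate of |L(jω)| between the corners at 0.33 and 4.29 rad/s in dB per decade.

In this band the factors already past their corner are: 1 differentiator zero, pole at 0.33; net slope = 0 dB/decade.

0 dB/decade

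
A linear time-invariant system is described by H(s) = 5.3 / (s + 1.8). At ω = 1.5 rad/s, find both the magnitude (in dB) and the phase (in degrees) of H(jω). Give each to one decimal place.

|H| = 7.1 dB, ∠H = -39.8°

|j1.5 + 1.8| = √(1.5² + 1.8²) = 2.343
|H(j1.5)| = 5.3 / 2.343 = 2.262
20 log₁₀(2.262) = 7.09 dB
∠(j1.5 + 1.8) = arctan(1.5/1.8) = 39.81°
∠H(j1.5) = −39.81° = -39.81°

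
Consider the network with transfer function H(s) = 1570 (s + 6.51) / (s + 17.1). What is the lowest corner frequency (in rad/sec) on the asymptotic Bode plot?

6.51 rad/sec

Break frequencies occur at each pole and zero magnitude: 6.51 rad/sec, 17.1 rad/sec.
The lowest is 6.51 rad/sec.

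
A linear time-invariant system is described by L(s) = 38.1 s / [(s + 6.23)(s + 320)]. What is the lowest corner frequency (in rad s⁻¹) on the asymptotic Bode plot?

Break frequencies occur at each pole and zero magnitude: 6.23 rad s⁻¹, 320 rad s⁻¹.
The lowest is 6.23 rad s⁻¹.

6.23 rad s⁻¹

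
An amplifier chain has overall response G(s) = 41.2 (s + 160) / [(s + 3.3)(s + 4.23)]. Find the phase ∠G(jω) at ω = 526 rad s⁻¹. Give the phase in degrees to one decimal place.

∠(j526 + 160) = arctan(526/160) = 73.08°
∠(j526 + 3.3) = arctan(526/3.3) = 89.64°
∠(j526 + 4.23) = arctan(526/4.23) = 89.54°
∠G(j526) = 73.08° − (89.64° + 89.54°) = -106.10°

-106.1°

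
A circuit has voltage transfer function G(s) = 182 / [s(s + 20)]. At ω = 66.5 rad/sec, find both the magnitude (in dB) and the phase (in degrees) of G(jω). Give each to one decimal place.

|j66.5 + 20| = √(66.5² + 20²) = 69.44
|j66.5| = 66.5
|G(j66.5)| = 182 / (69.44 × 66.5) = 0.039412
20 log₁₀(0.039412) = -28.09 dB
∠(j66.5 + 20) = arctan(66.5/20) = 73.26°
∠(j66.5) = 90.00°
∠G(j66.5) = − (73.26° + 90.00°) = -163.26°

|G| = -28.1 dB, ∠G = -163.3°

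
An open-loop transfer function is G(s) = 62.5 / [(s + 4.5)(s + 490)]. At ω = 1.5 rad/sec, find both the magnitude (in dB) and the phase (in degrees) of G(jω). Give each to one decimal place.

|j1.5 + 4.5| = √(1.5² + 4.5²) = 4.743
|j1.5 + 490| = √(1.5² + 490²) = 490
|G(j1.5)| = 62.5 / (4.743 × 490) = 0.02689
20 log₁₀(0.02689) = -31.41 dB
∠(j1.5 + 4.5) = arctan(1.5/4.5) = 18.43°
∠(j1.5 + 490) = arctan(1.5/490) = 0.18°
∠G(j1.5) = − (18.43° + 0.18°) = -18.61°

|G| = -31.4 dB, ∠G = -18.6 deg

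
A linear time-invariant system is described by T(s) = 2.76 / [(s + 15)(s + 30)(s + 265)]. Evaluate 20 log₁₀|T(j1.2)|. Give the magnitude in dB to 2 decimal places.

-92.75 dB

|j1.2 + 15| = √(1.2² + 15²) = 15.05
|j1.2 + 30| = √(1.2² + 30²) = 30.02
|j1.2 + 265| = √(1.2² + 265²) = 265
|T(j1.2)| = 2.76 / (15.05 × 30.02 × 265) = 2.3052e-05
20 log₁₀(2.3052e-05) = -92.746 dB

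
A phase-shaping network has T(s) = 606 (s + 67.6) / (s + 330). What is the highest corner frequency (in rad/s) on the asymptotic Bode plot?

330 rad/s

Break frequencies occur at each pole and zero magnitude: 67.6 rad/s, 330 rad/s.
The highest is 330 rad/s.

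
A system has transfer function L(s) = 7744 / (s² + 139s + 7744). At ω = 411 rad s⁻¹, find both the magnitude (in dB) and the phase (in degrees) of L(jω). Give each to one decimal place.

|L| = -26.9 dB, ∠L = -160.5°

|(j411)² + 139(j411) + 7744| = |-1.6118e+05 + j57129| = 1.71e+05
|L(j411)| = 7744 / 1.71e+05 = 0.045286
20 log₁₀(0.045286) = -26.88 dB
∠[(j411)² + 139(j411) + 7744] = ∠[-1.6118e+05 + j57129] = 160.48°
∠L(j411) = −160.48° = -160.48°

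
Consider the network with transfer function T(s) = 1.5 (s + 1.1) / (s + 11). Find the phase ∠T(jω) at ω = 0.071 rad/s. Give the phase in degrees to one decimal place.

3.3°

∠(j0.071 + 1.1) = arctan(0.071/1.1) = 3.69°
∠(j0.071 + 11) = arctan(0.071/11) = 0.37°
∠T(j0.071) = 3.69° − 0.37° = 3.32°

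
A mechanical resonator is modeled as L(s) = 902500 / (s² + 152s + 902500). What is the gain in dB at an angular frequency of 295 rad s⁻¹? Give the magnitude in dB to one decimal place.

|(j295)² + 152(j295) + 902500| = |8.1548e+05 + j44840| = 8.167e+05
|L(j295)| = 902500 / 8.167e+05 = 1.105
20 log₁₀(1.105) = 0.87 dB

0.9 dB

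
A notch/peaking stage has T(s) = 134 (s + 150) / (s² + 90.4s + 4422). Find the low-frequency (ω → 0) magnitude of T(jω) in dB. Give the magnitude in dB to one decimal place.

13.2 dB

T(0) = 134 × 150 / 4422 = 4.5455
20 log₁₀(4.5455) = 13.15 dB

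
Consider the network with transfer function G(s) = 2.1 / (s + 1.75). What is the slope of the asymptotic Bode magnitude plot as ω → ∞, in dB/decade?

-20 dB/decade

With 0 zeros and 1 pole, the high-frequency asymptotic slope is 20 × (0 − 1) = -20 dB/decade.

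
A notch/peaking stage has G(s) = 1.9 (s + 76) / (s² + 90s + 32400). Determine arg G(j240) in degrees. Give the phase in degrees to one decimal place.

-67.0°

∠(j240 + 76) = arctan(240/76) = 72.43°
∠[(j240)² + 90(j240) + 32400] = ∠[-25200 + j21600] = 139.40°
∠G(j240) = 72.43° − 139.40° = -66.97°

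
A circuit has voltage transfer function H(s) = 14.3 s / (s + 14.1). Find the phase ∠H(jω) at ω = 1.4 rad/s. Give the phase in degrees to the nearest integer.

∠(j1.4) = 90.00°
∠(j1.4 + 14.1) = arctan(1.4/14.1) = 5.67°
∠H(j1.4) = 90.00° − 5.67° = 84.33°

84°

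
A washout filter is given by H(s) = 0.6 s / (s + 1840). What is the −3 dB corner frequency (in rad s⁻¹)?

For a single-pole high-pass, the −3 dB point is at the pole: ω = 1840 rad s⁻¹.

1840 rad s⁻¹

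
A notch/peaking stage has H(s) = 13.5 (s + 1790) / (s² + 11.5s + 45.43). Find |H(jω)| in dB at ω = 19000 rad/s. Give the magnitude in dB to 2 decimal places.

-62.93 dB

|j19000 + 1790| = √(19000² + 1790²) = 1.908e+04
|(j19000)² + 11.5(j19000) + 45.43| = |-3.61e+08 + j2.185e+05| = 3.61e+08
|H(j19000)| = 13.5 × 1.908e+04 / 3.61e+08 = 0.00071367
20 log₁₀(0.00071367) = -62.930 dB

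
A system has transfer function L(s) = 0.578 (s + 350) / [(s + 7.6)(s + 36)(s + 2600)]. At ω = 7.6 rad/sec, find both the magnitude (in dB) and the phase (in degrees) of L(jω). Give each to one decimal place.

|j7.6 + 350| = √(7.6² + 350²) = 350.1
|j7.6 + 7.6| = √(7.6² + 7.6²) = 10.75
|j7.6 + 36| = √(7.6² + 36²) = 36.79
|j7.6 + 2600| = √(7.6² + 2600²) = 2600
|L(j7.6)| = 0.578 × 350.1 / (10.75 × 36.79 × 2600) = 0.0001968
20 log₁₀(0.0001968) = -74.12 dB
∠(j7.6 + 350) = arctan(7.6/350) = 1.24°
∠(j7.6 + 7.6) = arctan(7.6/7.6) = 45.00°
∠(j7.6 + 36) = arctan(7.6/36) = 11.92°
∠(j7.6 + 2600) = arctan(7.6/2600) = 0.17°
∠L(j7.6) = 1.24° − (45.00° + 11.92° + 0.17°) = -55.84°

|L| = -74.1 dB, ∠L = -55.8°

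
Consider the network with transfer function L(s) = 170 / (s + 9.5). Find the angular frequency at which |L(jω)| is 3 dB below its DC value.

9.5 rad/s

For a single-pole low-pass, the −3 dB point is at the pole: ω = 9.5 rad/s.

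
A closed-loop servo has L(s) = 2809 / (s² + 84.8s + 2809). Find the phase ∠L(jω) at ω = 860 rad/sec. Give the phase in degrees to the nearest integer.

-174°

∠[(j860)² + 84.8(j860) + 2809] = ∠[-7.3679e+05 + j72928] = 174.35°
∠L(j860) = −174.35° = -174.35°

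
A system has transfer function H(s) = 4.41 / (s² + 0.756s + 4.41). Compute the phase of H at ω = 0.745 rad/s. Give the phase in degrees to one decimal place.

-8.3°

∠[(j0.745)² + 0.756(j0.745) + 4.41] = ∠[3.855 + j0.56322] = 8.31°
∠H(j0.745) = −8.31° = -8.31°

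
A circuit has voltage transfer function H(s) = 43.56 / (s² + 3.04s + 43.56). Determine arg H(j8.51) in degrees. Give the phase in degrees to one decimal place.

-138.1°

∠[(j8.51)² + 3.04(j8.51) + 43.56] = ∠[-28.86 + j25.87] = 138.13°
∠H(j8.51) = −138.13° = -138.13°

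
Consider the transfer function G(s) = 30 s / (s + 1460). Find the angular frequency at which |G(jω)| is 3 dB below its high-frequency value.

For a single-pole high-pass, the −3 dB point is at the pole: ω = 1460 rad s⁻¹.

1460 rad s⁻¹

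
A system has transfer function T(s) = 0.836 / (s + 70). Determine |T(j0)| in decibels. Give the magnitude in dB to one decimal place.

T(0) = 0.836 / 70 = 0.011943
20 log₁₀(0.011943) = -38.46 dB

-38.5 dB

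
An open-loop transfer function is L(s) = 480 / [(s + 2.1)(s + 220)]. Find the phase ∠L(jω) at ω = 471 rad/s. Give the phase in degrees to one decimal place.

∠(j471 + 2.1) = arctan(471/2.1) = 89.74°
∠(j471 + 220) = arctan(471/220) = 64.96°
∠L(j471) = − (89.74° + 64.96°) = -154.71°

-154.7°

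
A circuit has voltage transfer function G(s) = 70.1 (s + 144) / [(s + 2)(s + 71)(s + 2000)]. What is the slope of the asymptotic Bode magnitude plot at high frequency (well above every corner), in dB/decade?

With 1 zero and 3 poles, the high-frequency asymptotic slope is 20 × (1 − 3) = -40 dB/decade.

-40 dB/decade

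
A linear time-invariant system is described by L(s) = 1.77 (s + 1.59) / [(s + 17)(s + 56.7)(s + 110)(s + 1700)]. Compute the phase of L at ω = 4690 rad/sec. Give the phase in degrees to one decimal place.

∠(j4690 + 1.59) = arctan(4690/1.59) = 89.98°
∠(j4690 + 17) = arctan(4690/17) = 89.79°
∠(j4690 + 56.7) = arctan(4690/56.7) = 89.31°
∠(j4690 + 110) = arctan(4690/110) = 88.66°
∠(j4690 + 1700) = arctan(4690/1700) = 70.08°
∠L(j4690) = 89.98° − (89.79° + 89.31° + 88.66° + 70.08°) = -247.85°

-247.9°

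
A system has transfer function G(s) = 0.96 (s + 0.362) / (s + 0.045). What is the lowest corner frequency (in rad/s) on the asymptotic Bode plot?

0.045 rad/s

Break frequencies occur at each pole and zero magnitude: 0.045 rad/s, 0.362 rad/s.
The lowest is 0.045 rad/s.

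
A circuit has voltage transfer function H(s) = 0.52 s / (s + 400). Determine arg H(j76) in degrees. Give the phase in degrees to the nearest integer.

∠(j76) = 90.00°
∠(j76 + 400) = arctan(76/400) = 10.76°
∠H(j76) = 90.00° − 10.76° = 79.24°

79°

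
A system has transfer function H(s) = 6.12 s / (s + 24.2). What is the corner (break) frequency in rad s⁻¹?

The single real pole at s = −24.2 gives a corner at ω = 24.2 rad s⁻¹.

24.2 rad s⁻¹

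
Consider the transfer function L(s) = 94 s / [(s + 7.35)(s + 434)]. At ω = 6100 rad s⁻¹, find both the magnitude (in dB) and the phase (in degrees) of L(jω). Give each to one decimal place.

|j6100| = 6100
|j6100 + 7.35| = √(6100² + 7.35²) = 6100
|j6100 + 434| = √(6100² + 434²) = 6115
|L(j6100)| = 94 × 6100 / (6100 × 6115) = 0.015371
20 log₁₀(0.015371) = -36.27 dB
∠(j6100) = 90.00°
∠(j6100 + 7.35) = arctan(6100/7.35) = 89.93°
∠(j6100 + 434) = arctan(6100/434) = 85.93°
∠L(j6100) = 90.00° − (89.93° + 85.93°) = -85.86°

|L| = -36.3 dB, ∠L = -85.9°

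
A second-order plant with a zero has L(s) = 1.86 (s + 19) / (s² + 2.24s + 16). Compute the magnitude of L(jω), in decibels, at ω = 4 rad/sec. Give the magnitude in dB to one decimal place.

|j4 + 19| = √(4² + 19²) = 19.42
|(j4)² + 2.24(j4) + 16| = |0 + j8.96| = 8.96
|L(j4)| = 1.86 × 19.42 / 8.96 = 4.0307
20 log₁₀(4.0307) = 12.11 dB

12.1 dB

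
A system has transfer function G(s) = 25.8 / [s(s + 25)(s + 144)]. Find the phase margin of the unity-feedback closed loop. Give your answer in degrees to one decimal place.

Gain crossover: |G(jω)| = 1 at ω ≈ 0.00717 rad/s.
∠G(j0.00717) = −90° − arctan(0.00717/25) − arctan(0.00717/144) ≈ -90.02°
PM = 180° + (-90.02°) = 89.98°

90.0°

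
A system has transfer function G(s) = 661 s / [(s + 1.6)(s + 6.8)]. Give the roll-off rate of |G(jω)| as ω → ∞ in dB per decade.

With 1 zero and 2 poles, the high-frequency asymptotic slope is 20 × (1 − 2) = -20 dB/decade.

-20 dB/decade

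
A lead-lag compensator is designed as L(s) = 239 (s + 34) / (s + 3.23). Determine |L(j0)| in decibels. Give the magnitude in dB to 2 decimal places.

68.01 dB

L(0) = 239 × 34 / 3.23 = 2515.8
20 log₁₀(2515.8) = 68.013 dB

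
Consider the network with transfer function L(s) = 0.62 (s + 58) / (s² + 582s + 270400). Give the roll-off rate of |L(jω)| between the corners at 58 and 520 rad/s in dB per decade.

20 dB/decade

In this band the factors already past their corner are: zero at 58; net slope = 20 dB/decade.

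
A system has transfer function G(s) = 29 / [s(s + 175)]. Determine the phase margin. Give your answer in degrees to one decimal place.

89.9°

Gain crossover: |G(jω)| = 1 at ω ≈ 0.166 rad/sec.
∠G(j0.166) = −90° − arctan(0.166/175) ≈ -90.05°
PM = 180° + (-90.05°) = 89.95°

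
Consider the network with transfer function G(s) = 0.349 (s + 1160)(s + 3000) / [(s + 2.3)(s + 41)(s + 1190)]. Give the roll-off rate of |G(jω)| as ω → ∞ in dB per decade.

With 2 zeros and 3 poles, the high-frequency asymptotic slope is 20 × (2 − 3) = -20 dB/decade.

-20 dB/decade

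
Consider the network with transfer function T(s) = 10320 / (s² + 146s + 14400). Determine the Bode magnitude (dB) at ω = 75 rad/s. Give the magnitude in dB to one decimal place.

|(j75)² + 146(j75) + 14400| = |8775 + j10950| = 1.403e+04
|T(j75)| = 10320 / 1.403e+04 = 0.73545
20 log₁₀(0.73545) = -2.67 dB

-2.7 dB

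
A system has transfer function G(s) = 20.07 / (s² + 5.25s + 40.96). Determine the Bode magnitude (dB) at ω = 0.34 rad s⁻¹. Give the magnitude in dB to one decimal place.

-6.2 dB

|(j0.34)² + 5.25(j0.34) + 40.96| = |40.844 + j1.785| = 40.88
|G(j0.34)| = 20.07 / 40.88 = 0.49091
20 log₁₀(0.49091) = -6.18 dB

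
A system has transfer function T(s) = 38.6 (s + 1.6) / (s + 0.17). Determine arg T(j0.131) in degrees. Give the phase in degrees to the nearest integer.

-33°

∠(j0.131 + 1.6) = arctan(0.131/1.6) = 4.68°
∠(j0.131 + 0.17) = arctan(0.131/0.17) = 37.62°
∠T(j0.131) = 4.68° − 37.62° = -32.94°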